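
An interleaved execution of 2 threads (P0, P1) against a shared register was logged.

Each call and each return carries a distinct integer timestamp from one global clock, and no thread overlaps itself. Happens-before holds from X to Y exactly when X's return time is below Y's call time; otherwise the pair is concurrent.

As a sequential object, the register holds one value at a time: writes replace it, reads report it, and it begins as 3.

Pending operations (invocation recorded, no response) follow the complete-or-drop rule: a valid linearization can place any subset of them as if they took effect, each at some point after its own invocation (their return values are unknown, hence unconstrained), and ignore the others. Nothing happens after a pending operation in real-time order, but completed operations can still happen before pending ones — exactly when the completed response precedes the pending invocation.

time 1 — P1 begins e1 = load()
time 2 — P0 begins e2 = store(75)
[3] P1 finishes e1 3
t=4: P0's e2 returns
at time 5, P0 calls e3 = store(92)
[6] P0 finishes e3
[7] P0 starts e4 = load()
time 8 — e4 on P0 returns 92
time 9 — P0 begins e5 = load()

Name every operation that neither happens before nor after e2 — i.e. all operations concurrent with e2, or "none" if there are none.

e1

e2 runs from 2 to 4; window-overlapping ops are concurrent
e1 [1,3]: concurrent
e3 [5,6]: after
e4 [7,8]: after
e5 [9,…): after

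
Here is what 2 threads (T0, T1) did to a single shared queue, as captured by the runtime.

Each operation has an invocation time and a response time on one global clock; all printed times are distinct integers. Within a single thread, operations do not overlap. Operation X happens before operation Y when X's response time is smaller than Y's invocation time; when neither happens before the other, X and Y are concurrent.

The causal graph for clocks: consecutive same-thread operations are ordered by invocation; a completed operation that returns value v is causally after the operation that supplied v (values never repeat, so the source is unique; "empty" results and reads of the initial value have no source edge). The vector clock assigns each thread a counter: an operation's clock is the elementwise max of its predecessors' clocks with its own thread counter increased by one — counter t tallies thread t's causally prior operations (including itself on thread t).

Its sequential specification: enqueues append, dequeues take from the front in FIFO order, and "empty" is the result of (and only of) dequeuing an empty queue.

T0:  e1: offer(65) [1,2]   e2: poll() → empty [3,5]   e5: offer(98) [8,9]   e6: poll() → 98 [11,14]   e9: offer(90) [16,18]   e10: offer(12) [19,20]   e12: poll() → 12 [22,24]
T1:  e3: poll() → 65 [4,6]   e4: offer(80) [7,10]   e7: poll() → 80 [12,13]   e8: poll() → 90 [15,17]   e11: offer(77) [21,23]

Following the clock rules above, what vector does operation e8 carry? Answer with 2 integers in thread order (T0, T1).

(5, 4)

e1 (invocation 1): nothing precedes it; T0's component alone gives (1, 0)
from VC(e1)=(1, 0), e3 (invoked 4) maxes components and bumps T1 → (1, 1)
from VC(e1)=(1, 0), e2 (invoked 3) maxes components and bumps T0 → (2, 0)
from VC(e3)=(1, 1), e4 (invoked 7) maxes components and bumps T1 → (1, 2)
from VC(e2)=(2, 0), e5 (invoked 8) maxes components and bumps T0 → (3, 0)
from VC(e4)=(1, 2), e7 (invoked 12) maxes components and bumps T1 → (1, 3)
from VC(e5)=(3, 0), e6 (invoked 11) maxes components and bumps T0 → (4, 0)
from VC(e6)=(4, 0), e9 (invoked 16) maxes components and bumps T0 → (5, 0)
from VC(e9)=(5, 0), e10 (invoked 19) maxes components and bumps T0 → (6, 0)
from VC(e10)=(6, 0), e12 (invoked 22) maxes components and bumps T0 → (7, 0)
from VC(e7)=(1, 3), VC(e9)=(5, 0), e8 (invoked 15) maxes components and bumps T1 → (5, 4)
from VC(e8)=(5, 4), e11 (invoked 21) maxes components and bumps T1 → (5, 5)
target: VC(e8) = (5, 4)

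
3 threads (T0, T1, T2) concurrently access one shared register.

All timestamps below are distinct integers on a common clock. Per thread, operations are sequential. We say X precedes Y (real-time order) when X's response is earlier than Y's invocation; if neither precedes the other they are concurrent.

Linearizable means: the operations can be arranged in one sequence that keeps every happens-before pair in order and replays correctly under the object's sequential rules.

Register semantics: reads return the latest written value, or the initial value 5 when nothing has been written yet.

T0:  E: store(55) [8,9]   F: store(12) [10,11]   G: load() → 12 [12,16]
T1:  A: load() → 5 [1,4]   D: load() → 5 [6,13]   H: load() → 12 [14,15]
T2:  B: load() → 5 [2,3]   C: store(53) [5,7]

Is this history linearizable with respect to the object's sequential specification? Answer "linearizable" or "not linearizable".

one valid linearization: A, B, D, C, E, F, G, H
step 1: A load() → 5 — value 5
step 2: B load() → 5 — value 5
step 3: D load() → 5 — value 5
step 4: C store(53) — value 53
step 5: E store(55) — value 55
step 6: F store(12) — value 12
step 7: G load() → 12 — value 12
step 8: H load() → 12 — value 12

linearizable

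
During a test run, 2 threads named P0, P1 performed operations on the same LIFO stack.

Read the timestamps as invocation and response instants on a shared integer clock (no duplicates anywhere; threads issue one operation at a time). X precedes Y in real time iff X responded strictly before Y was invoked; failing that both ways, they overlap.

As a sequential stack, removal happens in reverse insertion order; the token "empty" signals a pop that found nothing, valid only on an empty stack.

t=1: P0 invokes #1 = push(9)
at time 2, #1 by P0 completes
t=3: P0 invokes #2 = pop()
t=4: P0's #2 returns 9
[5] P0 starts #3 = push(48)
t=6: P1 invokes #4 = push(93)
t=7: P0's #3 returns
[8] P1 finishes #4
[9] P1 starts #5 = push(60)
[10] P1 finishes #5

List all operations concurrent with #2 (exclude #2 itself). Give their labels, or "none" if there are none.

none

#2 spans [3,4]; an op avoiding the whole window 3..4 is ordered, any other is concurrent
#1 [1,2]: before
#3 [5,7]: after
#4 [6,8]: after
#5 [9,10]: after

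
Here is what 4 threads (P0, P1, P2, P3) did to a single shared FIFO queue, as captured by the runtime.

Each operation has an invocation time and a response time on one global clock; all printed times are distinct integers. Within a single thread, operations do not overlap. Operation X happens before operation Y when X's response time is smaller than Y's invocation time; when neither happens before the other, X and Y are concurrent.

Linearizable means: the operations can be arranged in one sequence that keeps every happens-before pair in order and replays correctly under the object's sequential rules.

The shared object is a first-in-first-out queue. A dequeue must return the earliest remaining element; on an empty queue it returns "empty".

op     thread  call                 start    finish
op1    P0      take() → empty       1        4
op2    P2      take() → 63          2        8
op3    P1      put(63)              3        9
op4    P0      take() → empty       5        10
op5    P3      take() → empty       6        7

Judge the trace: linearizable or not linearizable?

linearizable

one valid linearization: op1, op3, op2, op4, op5
1. op1 take() → empty, leaving queue <>
2. op3 put(63), leaving queue <63>
3. op2 take() → 63, leaving queue <>
4. op4 take() → empty, leaving queue <>
5. op5 take() → empty, leaving queue <>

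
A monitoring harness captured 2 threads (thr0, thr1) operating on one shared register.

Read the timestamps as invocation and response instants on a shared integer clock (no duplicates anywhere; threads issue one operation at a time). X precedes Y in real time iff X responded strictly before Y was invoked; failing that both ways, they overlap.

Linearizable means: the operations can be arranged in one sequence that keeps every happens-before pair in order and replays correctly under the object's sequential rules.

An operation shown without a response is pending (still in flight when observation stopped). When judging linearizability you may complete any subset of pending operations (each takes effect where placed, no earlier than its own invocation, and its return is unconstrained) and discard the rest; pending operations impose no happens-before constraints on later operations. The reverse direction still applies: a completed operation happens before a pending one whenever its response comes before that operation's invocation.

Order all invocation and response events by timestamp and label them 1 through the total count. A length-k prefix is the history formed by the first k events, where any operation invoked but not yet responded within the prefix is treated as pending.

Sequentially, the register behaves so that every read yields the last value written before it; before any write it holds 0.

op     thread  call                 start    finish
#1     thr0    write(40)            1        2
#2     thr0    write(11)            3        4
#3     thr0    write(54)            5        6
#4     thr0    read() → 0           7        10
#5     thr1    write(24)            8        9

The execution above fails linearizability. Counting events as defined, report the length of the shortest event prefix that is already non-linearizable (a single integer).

10

events 1..9 are linearizable, e.g. via #1, #2, #3, #4, #5:
step 1: #1 write(40) — value 40
step 2: #2 write(11) — value 11
step 3: #3 write(54) — value 54
step 4: #4 read() (pending, included) — value 54
step 5: #5 write(24) — value 24
once event 10 joins (#4's response, time 10), exhaustive search finds no witness
sample order #1, #2, #3, #4, #5 stalls at step 4 — #4 read() → 0 has no legal effect
sample order #1, #2, #3, #5, #4 stalls at step 5 — #4 read() → 0 has no legal effect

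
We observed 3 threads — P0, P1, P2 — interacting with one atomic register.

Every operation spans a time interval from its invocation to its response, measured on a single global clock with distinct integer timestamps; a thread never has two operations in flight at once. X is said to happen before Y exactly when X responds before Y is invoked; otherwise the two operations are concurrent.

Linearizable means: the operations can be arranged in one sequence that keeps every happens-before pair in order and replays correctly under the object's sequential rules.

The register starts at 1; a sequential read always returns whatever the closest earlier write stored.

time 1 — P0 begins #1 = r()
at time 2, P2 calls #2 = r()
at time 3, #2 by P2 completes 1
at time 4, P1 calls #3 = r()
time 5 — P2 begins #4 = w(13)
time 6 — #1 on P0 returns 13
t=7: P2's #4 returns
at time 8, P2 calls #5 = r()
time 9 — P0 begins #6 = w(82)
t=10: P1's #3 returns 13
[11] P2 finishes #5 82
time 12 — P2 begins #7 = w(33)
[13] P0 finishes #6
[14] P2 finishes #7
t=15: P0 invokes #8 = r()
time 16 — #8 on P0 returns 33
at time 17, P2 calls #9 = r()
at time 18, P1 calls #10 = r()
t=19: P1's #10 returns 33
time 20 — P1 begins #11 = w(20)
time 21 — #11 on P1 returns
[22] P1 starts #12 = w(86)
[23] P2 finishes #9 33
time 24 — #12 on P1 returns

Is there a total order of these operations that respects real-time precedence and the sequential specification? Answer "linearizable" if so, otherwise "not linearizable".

linearizable

a witness: #2, #4, #1, #3, #6, #5, #7, #8, #9, #10, #11, #12
1. #2 r() → 1, leaving value 1
2. #4 w(13), leaving value 13
3. #1 r() → 13, leaving value 13
4. #3 r() → 13, leaving value 13
5. #6 w(82), leaving value 82
6. #5 r() → 82, leaving value 82
7. #7 w(33), leaving value 33
8. #8 r() → 33, leaving value 33
9. #9 r() → 33, leaving value 33
10. #10 r() → 33, leaving value 33
11. #11 w(20), leaving value 20
12. #12 w(86), leaving value 86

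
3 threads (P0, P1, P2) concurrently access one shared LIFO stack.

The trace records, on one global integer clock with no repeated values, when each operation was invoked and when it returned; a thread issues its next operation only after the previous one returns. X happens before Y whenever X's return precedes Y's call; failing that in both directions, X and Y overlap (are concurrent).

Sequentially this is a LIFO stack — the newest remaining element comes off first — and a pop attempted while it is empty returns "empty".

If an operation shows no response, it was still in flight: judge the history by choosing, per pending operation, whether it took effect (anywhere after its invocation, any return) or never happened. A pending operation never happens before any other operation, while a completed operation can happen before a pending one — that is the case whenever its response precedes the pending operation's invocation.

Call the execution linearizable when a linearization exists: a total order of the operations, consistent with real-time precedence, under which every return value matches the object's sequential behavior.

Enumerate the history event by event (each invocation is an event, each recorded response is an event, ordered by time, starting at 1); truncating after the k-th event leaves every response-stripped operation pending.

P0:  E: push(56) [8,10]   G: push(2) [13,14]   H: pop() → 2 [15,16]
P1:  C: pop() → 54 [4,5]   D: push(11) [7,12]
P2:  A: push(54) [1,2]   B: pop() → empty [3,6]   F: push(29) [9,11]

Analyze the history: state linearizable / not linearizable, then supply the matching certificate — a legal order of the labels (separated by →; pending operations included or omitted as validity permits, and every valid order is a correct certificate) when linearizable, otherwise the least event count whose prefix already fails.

1. A push(54), leaving stack <54>
2. C pop() → 54, leaving stack <>
3. B pop() → empty, leaving stack <>
4. D push(11), leaving stack <11>
5. E push(56), leaving stack <11,56>
6. F push(29), leaving stack <11,56,29>
7. G push(2), leaving stack <11,56,29,2>
8. H pop() → 2, leaving stack <11,56,29>

linearizable — witness: A → C → B → D → E → F → G → H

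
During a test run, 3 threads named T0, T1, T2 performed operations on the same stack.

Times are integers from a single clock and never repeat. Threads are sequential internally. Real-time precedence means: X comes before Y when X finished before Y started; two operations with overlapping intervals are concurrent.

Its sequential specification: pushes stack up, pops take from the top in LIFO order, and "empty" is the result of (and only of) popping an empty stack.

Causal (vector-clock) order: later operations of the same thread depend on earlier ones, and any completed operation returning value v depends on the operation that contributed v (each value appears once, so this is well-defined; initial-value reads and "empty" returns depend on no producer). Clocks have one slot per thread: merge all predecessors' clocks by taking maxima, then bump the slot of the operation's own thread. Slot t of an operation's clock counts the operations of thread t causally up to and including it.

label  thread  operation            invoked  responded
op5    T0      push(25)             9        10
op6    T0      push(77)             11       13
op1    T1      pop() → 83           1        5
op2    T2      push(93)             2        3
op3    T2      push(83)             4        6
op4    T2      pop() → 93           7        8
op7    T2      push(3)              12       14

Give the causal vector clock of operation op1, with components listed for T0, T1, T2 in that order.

no predecessors for op2 (invoked 2): T2 increments from zero → (0, 0, 1)
no predecessors for op5 (invoked 9): T0 increments from zero → (1, 0, 0)
op3, invoked 4, takes VC(op2)=(0, 0, 1) under max, adds 1 for T2 → (0, 0, 2)
op6, invoked 11, takes VC(op5)=(1, 0, 0) under max, adds 1 for T0 → (2, 0, 0)
op4, invoked 7, takes VC(op2)=(0, 0, 1), VC(op3)=(0, 0, 2) under max, adds 1 for T2 → (0, 0, 3)
op1, invoked 1, takes VC(op3)=(0, 0, 2) under max, adds 1 for T1 → (0, 1, 2)
op7, invoked 12, takes VC(op4)=(0, 0, 3) under max, adds 1 for T2 → (0, 0, 4)
target: VC(op1) = (0, 1, 2)

(0, 1, 2)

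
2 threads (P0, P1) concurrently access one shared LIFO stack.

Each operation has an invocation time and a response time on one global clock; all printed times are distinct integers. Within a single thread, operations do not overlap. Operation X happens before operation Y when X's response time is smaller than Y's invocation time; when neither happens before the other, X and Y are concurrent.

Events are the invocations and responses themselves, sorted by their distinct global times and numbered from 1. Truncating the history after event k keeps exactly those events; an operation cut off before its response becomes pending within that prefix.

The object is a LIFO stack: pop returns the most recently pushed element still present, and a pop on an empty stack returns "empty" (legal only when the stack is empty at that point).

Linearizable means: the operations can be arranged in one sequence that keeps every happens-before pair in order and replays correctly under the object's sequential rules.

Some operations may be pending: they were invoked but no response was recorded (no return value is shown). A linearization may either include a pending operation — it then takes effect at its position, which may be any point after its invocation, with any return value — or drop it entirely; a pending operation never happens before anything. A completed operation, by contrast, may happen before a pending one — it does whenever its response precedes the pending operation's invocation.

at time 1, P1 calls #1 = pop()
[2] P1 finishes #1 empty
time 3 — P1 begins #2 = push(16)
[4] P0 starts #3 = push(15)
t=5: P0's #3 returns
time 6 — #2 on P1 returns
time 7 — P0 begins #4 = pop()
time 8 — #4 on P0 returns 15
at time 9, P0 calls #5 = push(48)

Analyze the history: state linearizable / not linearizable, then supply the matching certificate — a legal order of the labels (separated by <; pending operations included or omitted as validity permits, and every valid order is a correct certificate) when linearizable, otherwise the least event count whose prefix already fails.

step 1: #1 pop() → empty — stack <>
step 2: #2 push(16) — stack <16>
step 3: #3 push(15) — stack <16,15>
step 4: #4 pop() → 15 — stack <16>

linearizable — witness: #1 < #2 < #3 < #4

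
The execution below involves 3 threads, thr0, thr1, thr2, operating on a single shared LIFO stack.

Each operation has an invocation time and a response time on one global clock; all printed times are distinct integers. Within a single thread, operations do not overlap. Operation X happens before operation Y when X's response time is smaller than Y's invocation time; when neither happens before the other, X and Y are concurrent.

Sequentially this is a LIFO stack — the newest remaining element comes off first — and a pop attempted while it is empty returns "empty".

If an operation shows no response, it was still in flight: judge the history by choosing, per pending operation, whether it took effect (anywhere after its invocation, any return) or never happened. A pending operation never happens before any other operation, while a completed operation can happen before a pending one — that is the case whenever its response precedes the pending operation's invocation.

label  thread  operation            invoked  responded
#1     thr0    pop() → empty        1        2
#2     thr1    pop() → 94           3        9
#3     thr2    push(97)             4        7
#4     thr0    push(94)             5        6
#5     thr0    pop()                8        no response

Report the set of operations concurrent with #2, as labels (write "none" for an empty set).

#2 spans [3,9]; an op avoiding the whole window 3..9 is ordered, any other is concurrent
#1 [1,2]: before
#3 [4,7]: concurrent
#4 [5,6]: concurrent
#5 [8,…): concurrent

#3, #4, #5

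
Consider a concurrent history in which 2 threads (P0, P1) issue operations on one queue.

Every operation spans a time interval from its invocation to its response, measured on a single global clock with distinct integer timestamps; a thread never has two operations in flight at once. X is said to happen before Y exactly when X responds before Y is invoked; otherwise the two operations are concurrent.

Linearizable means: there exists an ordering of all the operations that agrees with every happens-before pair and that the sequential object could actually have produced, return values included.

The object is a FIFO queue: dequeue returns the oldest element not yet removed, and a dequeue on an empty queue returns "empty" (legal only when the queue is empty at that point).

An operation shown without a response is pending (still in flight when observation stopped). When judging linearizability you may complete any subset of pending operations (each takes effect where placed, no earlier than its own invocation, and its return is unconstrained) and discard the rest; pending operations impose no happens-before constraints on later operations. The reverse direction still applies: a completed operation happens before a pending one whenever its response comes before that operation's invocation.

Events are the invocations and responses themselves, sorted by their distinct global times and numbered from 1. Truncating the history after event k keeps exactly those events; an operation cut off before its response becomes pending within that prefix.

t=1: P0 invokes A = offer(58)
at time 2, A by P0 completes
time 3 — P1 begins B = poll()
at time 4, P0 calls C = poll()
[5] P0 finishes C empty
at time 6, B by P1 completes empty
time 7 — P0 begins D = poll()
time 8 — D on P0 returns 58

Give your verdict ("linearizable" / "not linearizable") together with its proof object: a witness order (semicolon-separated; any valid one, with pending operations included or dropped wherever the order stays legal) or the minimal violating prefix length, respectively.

the violation lands at event 6, B's response at time 6: events 1..5 linearize, events 1..6 do not
3 completed operations, 2 real-time-consistent orders — every queue replay fails
sample order A, B, C stalls at step 2 — B poll() → empty has no legal effect
sample order A, C, B stalls at step 2 — C poll() → empty has no legal effect

not linearizable — minimal violating prefix: 6 events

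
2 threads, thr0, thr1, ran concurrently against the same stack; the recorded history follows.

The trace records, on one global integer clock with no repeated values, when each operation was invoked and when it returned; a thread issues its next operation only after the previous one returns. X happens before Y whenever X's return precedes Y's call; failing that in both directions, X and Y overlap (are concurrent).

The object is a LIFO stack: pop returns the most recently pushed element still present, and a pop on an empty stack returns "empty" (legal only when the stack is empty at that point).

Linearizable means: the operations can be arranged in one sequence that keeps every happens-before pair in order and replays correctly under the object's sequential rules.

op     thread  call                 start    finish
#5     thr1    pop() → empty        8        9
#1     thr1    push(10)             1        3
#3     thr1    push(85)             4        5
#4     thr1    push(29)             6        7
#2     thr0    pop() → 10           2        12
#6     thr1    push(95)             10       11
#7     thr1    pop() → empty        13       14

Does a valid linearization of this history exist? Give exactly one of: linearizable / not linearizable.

the violation lands at event 9, #5's response at time 9: events 1..8 linearize, events 1..9 do not
the sole real-time-consistent order of 4 completed operations fails the stack replay
every completion of the 1 pending operation (#2) was checked; none linearizes
e.g. #1, #3, #4, #5 (pending dropped): illegal at step 4, since #5 pop() → empty cannot apply there

not linearizable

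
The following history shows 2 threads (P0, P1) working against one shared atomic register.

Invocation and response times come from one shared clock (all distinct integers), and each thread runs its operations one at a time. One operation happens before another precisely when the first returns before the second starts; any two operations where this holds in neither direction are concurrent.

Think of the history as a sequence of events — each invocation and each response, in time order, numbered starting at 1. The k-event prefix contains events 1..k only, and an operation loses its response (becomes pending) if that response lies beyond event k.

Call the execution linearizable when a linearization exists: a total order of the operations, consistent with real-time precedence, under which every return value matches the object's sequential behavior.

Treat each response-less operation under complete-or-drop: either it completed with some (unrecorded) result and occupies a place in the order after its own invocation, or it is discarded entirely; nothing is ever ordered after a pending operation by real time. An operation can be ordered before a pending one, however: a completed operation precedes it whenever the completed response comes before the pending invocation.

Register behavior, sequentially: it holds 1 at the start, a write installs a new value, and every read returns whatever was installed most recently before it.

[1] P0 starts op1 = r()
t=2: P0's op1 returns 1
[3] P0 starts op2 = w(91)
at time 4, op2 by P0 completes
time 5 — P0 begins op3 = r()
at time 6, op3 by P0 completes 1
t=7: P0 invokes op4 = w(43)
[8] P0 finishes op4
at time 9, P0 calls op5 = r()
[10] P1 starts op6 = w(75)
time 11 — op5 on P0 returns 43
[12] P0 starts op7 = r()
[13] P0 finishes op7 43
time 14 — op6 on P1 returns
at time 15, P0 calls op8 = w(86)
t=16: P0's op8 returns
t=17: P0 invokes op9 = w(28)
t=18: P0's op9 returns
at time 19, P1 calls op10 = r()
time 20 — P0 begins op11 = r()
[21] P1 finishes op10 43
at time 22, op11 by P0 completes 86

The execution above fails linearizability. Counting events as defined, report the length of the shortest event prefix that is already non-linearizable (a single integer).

6

a valid linearization of events 1..5 exists, for instance op1, op2:
step 1: op1 r() → 1 — value 1
step 2: op2 w(91) — value 91
include event 6 — op3 responding at 6 — and every candidate order breaks
for example op1, op2, op3 fails at step 3: op3 r() → 1 is not legal there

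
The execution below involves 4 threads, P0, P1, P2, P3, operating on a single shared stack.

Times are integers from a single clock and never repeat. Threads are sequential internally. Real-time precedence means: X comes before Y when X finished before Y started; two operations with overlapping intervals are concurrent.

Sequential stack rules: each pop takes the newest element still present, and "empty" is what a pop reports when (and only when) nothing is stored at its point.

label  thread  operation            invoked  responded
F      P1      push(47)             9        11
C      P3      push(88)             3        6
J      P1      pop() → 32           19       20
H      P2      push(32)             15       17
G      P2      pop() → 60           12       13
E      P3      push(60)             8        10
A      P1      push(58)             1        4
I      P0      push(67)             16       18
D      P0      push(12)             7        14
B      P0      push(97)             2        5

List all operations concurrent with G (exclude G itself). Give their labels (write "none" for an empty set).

overlap test against G [12,13]: concurrent iff the interval meets 12..13
A [1,4]: before
B [2,5]: before
C [3,6]: before
D [7,14]: concurrent
E [8,10]: before
F [9,11]: before
H [15,17]: after
I [16,18]: after
J [19,20]: after

D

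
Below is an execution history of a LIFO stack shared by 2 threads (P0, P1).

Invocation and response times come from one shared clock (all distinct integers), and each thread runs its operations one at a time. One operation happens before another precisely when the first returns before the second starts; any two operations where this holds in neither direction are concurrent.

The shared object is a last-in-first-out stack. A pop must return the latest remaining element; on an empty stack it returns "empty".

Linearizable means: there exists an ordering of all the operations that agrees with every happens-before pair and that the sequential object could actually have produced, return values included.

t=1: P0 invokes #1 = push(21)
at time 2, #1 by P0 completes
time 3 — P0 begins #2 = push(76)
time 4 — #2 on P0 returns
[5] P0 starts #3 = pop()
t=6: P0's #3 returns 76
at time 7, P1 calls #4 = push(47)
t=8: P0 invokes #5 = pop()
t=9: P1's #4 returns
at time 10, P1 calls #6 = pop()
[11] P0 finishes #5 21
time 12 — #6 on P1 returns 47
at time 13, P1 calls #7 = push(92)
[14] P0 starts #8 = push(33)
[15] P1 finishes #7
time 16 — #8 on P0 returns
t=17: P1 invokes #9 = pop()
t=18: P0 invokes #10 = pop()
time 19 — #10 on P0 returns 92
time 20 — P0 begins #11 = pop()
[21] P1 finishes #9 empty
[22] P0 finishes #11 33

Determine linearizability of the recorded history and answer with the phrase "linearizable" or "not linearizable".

witness order: #1, #2, #3, #4, #6, #5, #8, #7, #10, #11, #9
after step 1 (#1 push(21)): stack <21>
after step 2 (#2 push(76)): stack <21,76>
after step 3 (#3 pop() → 76): stack <21>
after step 4 (#4 push(47)): stack <21,47>
after step 5 (#6 pop() → 47): stack <21>
after step 6 (#5 pop() → 21): stack <>
after step 7 (#8 push(33)): stack <33>
after step 8 (#7 push(92)): stack <33,92>
after step 9 (#10 pop() → 92): stack <33>
after step 10 (#11 pop() → 33): stack <>
after step 11 (#9 pop() → empty): stack <>

linearizable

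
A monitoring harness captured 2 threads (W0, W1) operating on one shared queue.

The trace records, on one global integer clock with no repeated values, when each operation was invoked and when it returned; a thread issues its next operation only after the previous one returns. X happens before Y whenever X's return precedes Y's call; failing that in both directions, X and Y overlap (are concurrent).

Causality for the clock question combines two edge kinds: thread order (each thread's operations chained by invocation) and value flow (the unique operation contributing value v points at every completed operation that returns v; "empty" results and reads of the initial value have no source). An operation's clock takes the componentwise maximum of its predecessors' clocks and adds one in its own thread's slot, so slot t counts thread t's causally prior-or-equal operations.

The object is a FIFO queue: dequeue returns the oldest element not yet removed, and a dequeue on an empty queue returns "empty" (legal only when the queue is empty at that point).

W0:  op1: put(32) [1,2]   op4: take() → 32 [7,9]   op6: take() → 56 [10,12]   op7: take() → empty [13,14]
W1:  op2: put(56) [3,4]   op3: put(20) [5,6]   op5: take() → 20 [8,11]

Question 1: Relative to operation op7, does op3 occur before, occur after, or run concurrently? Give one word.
Answer: before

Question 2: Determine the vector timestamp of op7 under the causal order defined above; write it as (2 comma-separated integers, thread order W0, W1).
Answer: (4, 1)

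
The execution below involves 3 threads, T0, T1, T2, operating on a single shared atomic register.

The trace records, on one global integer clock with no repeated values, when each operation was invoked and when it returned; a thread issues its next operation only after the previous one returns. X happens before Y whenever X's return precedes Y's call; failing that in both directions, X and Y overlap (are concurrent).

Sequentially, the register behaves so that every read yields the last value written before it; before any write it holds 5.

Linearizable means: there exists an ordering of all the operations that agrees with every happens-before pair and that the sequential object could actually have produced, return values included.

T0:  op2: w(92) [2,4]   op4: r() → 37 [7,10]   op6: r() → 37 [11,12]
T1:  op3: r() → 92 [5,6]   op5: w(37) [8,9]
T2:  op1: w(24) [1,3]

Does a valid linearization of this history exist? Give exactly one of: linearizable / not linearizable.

linearizable

witness order: op1, op2, op3, op5, op4, op6
step 1: op1 w(24) — value 24
step 2: op2 w(92) — value 92
step 3: op3 r() → 92 — value 92
step 4: op5 w(37) — value 37
step 5: op4 r() → 37 — value 37
step 6: op6 r() → 37 — value 37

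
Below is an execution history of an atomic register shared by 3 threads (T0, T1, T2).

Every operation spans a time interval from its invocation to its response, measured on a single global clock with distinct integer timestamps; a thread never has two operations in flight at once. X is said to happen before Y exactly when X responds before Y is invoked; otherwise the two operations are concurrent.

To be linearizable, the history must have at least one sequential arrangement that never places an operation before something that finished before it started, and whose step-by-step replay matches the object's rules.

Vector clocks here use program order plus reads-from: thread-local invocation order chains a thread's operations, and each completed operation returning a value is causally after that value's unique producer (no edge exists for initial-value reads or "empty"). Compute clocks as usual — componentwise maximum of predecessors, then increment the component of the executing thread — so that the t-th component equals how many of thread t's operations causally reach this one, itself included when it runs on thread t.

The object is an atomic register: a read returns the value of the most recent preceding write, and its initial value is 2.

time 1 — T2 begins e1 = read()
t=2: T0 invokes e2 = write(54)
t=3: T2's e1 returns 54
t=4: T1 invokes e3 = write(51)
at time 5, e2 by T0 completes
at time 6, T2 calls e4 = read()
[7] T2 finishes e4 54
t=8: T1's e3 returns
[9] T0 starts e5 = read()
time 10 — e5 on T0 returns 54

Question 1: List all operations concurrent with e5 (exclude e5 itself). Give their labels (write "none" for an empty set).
overlap test against e5 [9,10]: concurrent iff the interval meets 9..10
e1 [1,3]: before
e2 [2,5]: before
e3 [4,8]: before
e4 [6,7]: before

none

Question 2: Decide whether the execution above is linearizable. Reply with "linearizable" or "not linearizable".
cut after 9 events: linearizable; cut after 10 events (e5 responds, time 10): not linearizable
no legal order exists: 5 real-time-consistent candidates over 5 completed atomic register operations, all rejected
one such order, e1, e2, e3, e4, e5, breaks at step 1 where e1 read() → 54 is illegal
one such order, e1, e2, e4, e3, e5, breaks at step 1 where e1 read() → 54 is illegal

not linearizable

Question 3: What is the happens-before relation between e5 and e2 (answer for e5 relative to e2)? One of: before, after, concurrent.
e5 spans [9,10], e2 spans [2,5]
resp(e2)=5 < inv(e5)=9

after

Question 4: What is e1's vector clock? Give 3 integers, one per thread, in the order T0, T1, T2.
e3 (invocation 4): nothing precedes it; T1's component alone gives (0, 1, 0)
e2 (invocation 2): nothing precedes it; T0's component alone gives (1, 0, 0)
e1 (invocation 1): componentwise max over VC(e2)=(1, 0, 0), +1 at T2, giving (1, 0, 1)
e5 (invocation 9): componentwise max over VC(e2)=(1, 0, 0), +1 at T0, giving (2, 0, 0)
e4 (invocation 6): componentwise max over VC(e1)=(1, 0, 1), VC(e2)=(1, 0, 0), +1 at T2, giving (1, 0, 2)
target: VC(e1) = (1, 0, 1)

(1, 0, 1)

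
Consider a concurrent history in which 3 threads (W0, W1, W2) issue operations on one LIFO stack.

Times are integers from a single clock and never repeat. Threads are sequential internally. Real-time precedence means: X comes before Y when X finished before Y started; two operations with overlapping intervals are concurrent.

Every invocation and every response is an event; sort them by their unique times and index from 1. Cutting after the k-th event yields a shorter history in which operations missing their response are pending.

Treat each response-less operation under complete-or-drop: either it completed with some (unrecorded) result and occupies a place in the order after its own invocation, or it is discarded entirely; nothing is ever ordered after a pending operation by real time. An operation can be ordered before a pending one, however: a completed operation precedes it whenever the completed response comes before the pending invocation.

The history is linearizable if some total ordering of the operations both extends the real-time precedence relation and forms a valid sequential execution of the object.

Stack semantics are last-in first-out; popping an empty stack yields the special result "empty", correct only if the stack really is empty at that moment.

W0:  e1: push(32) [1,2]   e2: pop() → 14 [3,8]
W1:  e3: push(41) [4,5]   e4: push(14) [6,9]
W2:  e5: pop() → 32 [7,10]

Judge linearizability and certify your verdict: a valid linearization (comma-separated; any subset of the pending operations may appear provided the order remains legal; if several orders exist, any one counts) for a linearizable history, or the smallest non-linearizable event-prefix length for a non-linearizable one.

not linearizable — minimal violating prefix: 10 events

cut after 9 events: linearizable; cut after 10 events (e5 responds, time 10): not linearizable
the 5 completed operations admit 8 real-time orders; each fails the LIFO stack replay
one such order, e1, e2, e3, e4, e5, breaks at step 2 where e2 pop() → 14 is illegal
one such order, e1, e2, e3, e5, e4, breaks at step 2 where e2 pop() → 14 is illegal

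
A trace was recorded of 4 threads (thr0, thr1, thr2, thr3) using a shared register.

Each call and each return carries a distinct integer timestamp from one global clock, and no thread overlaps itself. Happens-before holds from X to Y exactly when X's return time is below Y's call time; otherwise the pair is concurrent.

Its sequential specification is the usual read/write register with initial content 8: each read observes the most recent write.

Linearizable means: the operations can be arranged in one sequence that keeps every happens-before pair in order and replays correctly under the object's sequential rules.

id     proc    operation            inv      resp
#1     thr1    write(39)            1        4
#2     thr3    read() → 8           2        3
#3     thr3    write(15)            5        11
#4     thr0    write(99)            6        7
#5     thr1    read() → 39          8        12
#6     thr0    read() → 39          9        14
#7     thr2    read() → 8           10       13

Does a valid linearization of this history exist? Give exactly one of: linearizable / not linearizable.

through event 11 a valid linearization exists; event 12 (#5 responding at time 12) ends that
no legal order exists: 6 real-time-consistent candidates over 5 completed register operations, all rejected
completion choices over the 2 pending operations (#6, #7) were checked; none helps
e.g. #1, #2, #3, #4, #5 (pending dropped): illegal at step 2, since #2 read() → 8 cannot apply there
e.g. #1, #2, #4, #3, #5 (pending dropped): illegal at step 2, since #2 read() → 8 cannot apply there

not linearizable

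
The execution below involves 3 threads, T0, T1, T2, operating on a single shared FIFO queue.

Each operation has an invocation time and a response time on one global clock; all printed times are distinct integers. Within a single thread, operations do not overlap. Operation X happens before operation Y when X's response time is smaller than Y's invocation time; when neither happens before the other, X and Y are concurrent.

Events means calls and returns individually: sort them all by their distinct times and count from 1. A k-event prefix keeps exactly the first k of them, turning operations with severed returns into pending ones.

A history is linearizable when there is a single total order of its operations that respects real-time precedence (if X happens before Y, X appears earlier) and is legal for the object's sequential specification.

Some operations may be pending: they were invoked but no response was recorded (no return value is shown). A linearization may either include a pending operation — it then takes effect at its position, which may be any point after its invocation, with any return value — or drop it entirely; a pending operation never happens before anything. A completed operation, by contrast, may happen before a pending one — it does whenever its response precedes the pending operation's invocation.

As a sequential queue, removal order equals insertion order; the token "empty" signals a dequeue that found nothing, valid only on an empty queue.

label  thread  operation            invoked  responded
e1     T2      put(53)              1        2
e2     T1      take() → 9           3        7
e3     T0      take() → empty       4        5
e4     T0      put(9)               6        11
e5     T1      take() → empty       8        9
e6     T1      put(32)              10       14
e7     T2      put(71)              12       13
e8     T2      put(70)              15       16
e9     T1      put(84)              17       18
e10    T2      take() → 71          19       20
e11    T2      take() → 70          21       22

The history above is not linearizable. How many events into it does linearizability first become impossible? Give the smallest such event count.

events 1..6 are linearizable, e.g. via e1, e2, e3:
1. e1 put(53), leaving queue <53>
2. e2 take() (pending, included), leaving queue <>
3. e3 take() → empty, leaving queue <>
adding event 7 (e2 responds at 7) leaves no legal real-time order
no completion choice of the 1 pending operation (e4) rescues it — every subset was tried
e.g. e1, e2, e3 (pending dropped): illegal at step 2, since e2 take() → 9 cannot apply there
e.g. e1, e3, e2 (pending dropped): illegal at step 2, since e3 take() → empty cannot apply there

7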